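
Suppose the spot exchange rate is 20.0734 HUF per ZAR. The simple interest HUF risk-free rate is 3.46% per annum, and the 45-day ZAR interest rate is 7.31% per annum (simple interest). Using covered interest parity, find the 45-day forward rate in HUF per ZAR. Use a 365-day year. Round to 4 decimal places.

T = 45/365 years.
Growth of 1 HUF over T: 1 + 0.0346×45/365 = 1.00426575.
Growth of 1 ZAR over T: 1 + 0.0731×45/365 = 1.00901233.
CIP: F = S · (grow HUF)/(grow ZAR) = 20.0734 × 1.00426575/1.00901233 = 19.978971 HUF per ZAR.

19.9790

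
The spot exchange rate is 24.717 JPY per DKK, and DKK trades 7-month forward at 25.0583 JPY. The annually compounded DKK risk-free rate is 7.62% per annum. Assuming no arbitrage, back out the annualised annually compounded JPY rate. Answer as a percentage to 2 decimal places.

T = 7/12 years.
F/S = 25.0583/24.717 = 1.0138083 = (growth of JPY) / (growth of DKK).
The DKK side grows by (1 + 0.0762)^(7/12) = 1.0437686.
Hence g_JPY = 1.0581813.
Annualise: 1.0581813^(12/7) − 1 = 0.101801 = 10.18%.

10.18%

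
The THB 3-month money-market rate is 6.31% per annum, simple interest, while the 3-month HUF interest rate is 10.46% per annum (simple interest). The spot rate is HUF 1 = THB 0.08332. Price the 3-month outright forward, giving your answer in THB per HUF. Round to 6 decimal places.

T = 3/12 years.
THB growth factor: 1 + 0.0631×3/12 = 1.015775.
Growth of 1 HUF over T: 1 + 0.1046×3/12 = 1.026150.
Forward (THB per HUF) = 0.08332 × 1.015775 / 1.026150 = 0.08247758.

0.082478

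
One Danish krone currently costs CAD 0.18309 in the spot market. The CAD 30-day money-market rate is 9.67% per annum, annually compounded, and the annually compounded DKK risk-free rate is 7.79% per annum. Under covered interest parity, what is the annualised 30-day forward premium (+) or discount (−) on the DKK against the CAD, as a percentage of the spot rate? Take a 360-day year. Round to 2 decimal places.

+1.73%

T = 30/360 years.
No-arbitrage forward: 0.18309 × 1.0077218 / 1.0062708 = 0.18335401 CAD/DKK.
(F − S)/S ÷ T = (0.18335401 − 0.18309)/0.18309/(30/360) = 0.017304 → 1.73%.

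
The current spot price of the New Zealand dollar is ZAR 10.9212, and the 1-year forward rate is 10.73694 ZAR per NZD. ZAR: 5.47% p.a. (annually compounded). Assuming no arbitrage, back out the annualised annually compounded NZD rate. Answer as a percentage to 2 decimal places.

7.28%

T = 1 year.
CIP gives F = S · g_ZAR/g_NZD, so g_ZAR/g_NZD = 10.73694/10.9212 = 0.9831282.
ZAR growth factor: (1 + 0.0547)^1 = 1.054700.
That pins the NZD growth at 1.0728001.
Annualise: 1.0728001^(1/1) − 1 = 0.072800 = 7.28%.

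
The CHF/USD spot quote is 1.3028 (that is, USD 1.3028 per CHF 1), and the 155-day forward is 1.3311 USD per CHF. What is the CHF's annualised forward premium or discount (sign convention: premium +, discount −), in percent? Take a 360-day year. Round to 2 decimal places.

T = 155/360 years.
CHF trades forward at +2.17224% vs spot over the period.
Per annum: 0.0217224 / (155/360) = 0.050452 = 5.05%.

+5.05%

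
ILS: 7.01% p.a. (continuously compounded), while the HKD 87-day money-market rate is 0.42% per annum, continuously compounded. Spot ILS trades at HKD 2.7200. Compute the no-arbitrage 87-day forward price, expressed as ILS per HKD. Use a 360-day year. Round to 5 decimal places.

0.37355

T = 87/360 years.
Growth of 1 HKD over T: e^(0.0042×87/360) = 1.0010155.
ILS growth factor: e^(0.0701×87/360) = 1.0170851.
Forward (HKD per ILS) = 2.72 × 1.0010155 / 1.0170851 = 2.677025.
Quoted the other way: 1/2.677025 = 0.37355 ILS per HKD.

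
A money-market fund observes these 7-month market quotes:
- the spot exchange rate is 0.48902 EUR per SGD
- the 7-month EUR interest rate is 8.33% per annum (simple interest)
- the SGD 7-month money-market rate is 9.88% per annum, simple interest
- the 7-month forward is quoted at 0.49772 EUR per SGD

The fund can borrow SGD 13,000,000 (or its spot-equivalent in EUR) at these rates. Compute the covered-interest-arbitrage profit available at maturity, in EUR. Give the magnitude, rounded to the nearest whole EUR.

T = 7/12 years.
Invest the SGD and cover forward: 13,000,000 × 1.057633333 × 0.49772 = EUR 6,843,268.41.
Convert at spot and invest in EUR: 13,000,000 × 0.48902 × 1.048591667 = EUR 6,666,169.86.
The quoted forward overvalues SGD, so borrow EUR, buy SGD at spot, deposit the SGD at 9.88%, and sell the proceeds forward at 0.49772.
Arbitrage profit = |6,843,268.41 − 6,666,169.86| = EUR 177,099.

EUR 177,099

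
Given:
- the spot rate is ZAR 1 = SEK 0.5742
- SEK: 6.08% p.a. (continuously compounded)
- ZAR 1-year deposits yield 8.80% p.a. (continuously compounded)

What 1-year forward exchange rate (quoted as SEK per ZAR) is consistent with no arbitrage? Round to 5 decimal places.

T = 1 year.
Growth of 1 SEK over T: e^(0.0608×1) = 1.0626864.
ZAR accumulates by e^(0.0880×1) = 1.0919881.
CIP: F = S · (grow SEK)/(grow ZAR) = 0.5742 × 1.0626864/1.0919881 = 0.5587923 SEK per ZAR.

0.55879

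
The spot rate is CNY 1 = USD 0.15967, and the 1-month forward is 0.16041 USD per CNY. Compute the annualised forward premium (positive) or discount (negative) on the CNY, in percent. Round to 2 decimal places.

T = 1/12 years.
CNY trades forward at +0.46346% vs spot over the period.
Annualise by dividing by T: 0.0046346 / (1/12) = 0.055615 → 5.56%.

+5.56%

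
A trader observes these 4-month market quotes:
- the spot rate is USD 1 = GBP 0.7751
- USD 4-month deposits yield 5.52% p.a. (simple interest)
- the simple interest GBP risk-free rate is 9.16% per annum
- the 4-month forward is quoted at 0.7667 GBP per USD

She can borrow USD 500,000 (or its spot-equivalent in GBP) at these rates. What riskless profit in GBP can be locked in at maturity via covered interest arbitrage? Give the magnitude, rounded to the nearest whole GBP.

GBP 8,980

T = 4/12 years.
Invest the USD and cover forward: 500,000 × 1.018400 × 0.7667 = GBP 390,403.64.
Convert at spot and invest in GBP: 500,000 × 0.7751 × 1.03053333 = GBP 399,383.19.
The quoted forward undervalues USD, so borrow USD, convert to GBP at spot, deposit the GBP at 9.16%, and buy USD forward at 0.7667 to cover the loan.
Arbitrage profit = |390,403.64 − 399,383.19| = GBP 8,980.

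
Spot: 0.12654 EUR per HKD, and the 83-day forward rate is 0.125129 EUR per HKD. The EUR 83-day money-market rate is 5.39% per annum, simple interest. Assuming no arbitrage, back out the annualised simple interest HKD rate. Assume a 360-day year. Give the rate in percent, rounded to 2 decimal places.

10.34%

T = 83/360 years.
CIP gives F = S · g_EUR/g_HKD, so g_EUR/g_HKD = 0.125129/0.12654 = 0.9888494.
The EUR side grows by 1 + 0.0539×83/360 = 1.0124269.
So the HKD growth factor = 1.0238434.
r = (1.0238434 − 1)/(83/360) = 0.103417 → 10.34%.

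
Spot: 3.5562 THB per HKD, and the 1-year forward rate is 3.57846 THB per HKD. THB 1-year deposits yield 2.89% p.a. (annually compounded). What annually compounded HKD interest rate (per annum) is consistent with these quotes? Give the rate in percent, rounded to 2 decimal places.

2.25%

T = 1 year.
By CIP, F/S equals the THB-to-HKD growth ratio: 3.57846/3.5562 = 1.0062595.
The THB side grows by (1 + 0.0289)^1 = 1.028900.
Hence g_HKD = 1.0224997.
r = 1.0224997^(1/1) − 1 = 0.022500 → 2.25%.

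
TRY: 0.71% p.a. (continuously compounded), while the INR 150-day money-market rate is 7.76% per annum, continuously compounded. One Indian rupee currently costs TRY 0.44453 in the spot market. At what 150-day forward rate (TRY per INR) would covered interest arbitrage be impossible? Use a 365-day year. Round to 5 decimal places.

0.43184

T = 150/365 years.
Growth of 1 TRY over T: e^(0.0071×150/365) = 1.0029221.
Growth of 1 INR over T: e^(0.0776×150/365) = 1.0324044.
CIP: F = S · (grow TRY)/(grow INR) = 0.44453 × 1.0029221/1.0324044 = 0.4318356 TRY per INR.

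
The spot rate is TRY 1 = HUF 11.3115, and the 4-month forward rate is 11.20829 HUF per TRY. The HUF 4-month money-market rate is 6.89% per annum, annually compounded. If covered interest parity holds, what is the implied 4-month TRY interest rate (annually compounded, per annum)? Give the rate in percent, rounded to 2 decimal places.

T = 4/12 years.
F/S = 11.20829/11.3115 = 0.9908757 = (growth of HUF) / (growth of TRY).
The HUF side grows by (1 + 0.0689)^(4/12) = 1.0224585.
That pins the TRY growth at 1.0318736.
Annualise: 1.0318736^(12/4) − 1 = 0.098701 = 9.87%.

9.87%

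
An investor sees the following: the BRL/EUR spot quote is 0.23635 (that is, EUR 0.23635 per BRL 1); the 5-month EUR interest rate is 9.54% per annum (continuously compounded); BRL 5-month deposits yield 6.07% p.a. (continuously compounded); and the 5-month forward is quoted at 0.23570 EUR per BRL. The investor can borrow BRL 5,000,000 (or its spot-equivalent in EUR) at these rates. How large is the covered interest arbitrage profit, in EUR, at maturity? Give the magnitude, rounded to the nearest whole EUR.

T = 5/12 years.
Invest the BRL and cover forward: 5,000,000 × 1.025614214 × 0.23570 = EUR 1,208,686.35.
Convert at spot and invest in EUR: 5,000,000 × 0.23635 × 1.040550604 = EUR 1,229,670.68.
The quoted forward undervalues BRL, so borrow BRL, convert to EUR at spot, deposit the EUR at 9.54%, and buy BRL forward at 0.23570 to cover the loan.
Profit = 1,229,670.68 − 1,208,686.35 = EUR 20,984.

EUR 20,984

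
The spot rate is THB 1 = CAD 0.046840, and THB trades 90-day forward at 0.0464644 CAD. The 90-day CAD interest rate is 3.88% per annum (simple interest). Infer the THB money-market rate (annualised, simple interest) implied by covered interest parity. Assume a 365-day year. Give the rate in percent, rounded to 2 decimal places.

7.19%

T = 90/365 years.
CIP gives F = S · g_CAD/g_THB, so g_CAD/g_THB = 0.0464644/0.04684 = 0.9919812.
The CAD side grows by 1 + 0.0388×90/365 = 1.0095671.
That pins the THB growth at 1.0177281.
(1.0177281 − 1)/T = 0.071897, i.e. 7.19%.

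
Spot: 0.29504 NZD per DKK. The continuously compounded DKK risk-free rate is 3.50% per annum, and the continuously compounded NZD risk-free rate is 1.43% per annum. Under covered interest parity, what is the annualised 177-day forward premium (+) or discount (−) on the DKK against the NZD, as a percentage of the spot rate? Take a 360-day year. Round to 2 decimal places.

-2.06%

T = 177/360 years.
F = S · g_NZD/g_DKK = 0.29504 × 1.0070556/1.0173572 = 0.29205247.
(F − S)/S ÷ T = (0.29205247 − 0.29504)/0.29504/(177/360) = -0.020595 → -2.06%.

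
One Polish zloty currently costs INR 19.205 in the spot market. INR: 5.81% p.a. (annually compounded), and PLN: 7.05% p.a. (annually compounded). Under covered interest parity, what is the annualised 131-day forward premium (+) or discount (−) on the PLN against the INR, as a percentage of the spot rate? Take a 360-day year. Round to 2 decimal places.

-1.16%

T = 131/360 years.
No-arbitrage forward: 19.205 × 1.0207632 / 1.0251001 = 19.123749 INR/PLN.
(F − S)/S ÷ T = (19.123749 − 19.205)/19.205/(131/360) = -0.011626 → -1.16%.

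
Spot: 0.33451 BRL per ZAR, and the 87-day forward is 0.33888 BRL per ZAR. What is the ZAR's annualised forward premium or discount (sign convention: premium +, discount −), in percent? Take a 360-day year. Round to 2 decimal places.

T = 87/360 years.
Period premium: (0.33888 − 0.33451)/0.33451 = 0.0130639.
×(1/T) gives 5.41% p.a.

+5.41%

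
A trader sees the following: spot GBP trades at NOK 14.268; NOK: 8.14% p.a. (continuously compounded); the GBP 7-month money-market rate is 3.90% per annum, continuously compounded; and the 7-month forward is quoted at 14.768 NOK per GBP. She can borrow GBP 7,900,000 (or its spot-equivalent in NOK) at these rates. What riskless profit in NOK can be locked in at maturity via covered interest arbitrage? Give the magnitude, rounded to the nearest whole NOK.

NOK 1,153,307

T = 7/12 years.
Invest the GBP and cover forward: 7,900,000 × 1.02301075489 × 14.768 = NOK 119,351,800.34.
Convert at spot and invest in NOK: 7,900,000 × 14.268 × 1.04862872383 = NOK 118,198,493.59.
The quoted forward overvalues GBP, so borrow NOK, buy GBP at spot, deposit the GBP at 3.90%, and sell the proceeds forward at 14.768.
Profit = 119,351,800.34 − 118,198,493.59 = NOK 1,153,307.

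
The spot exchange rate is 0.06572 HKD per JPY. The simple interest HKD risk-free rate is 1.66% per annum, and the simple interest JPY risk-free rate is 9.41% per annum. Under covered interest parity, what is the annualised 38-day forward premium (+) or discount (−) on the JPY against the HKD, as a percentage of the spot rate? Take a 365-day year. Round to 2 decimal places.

T = 38/365 years.
F = S · g_HKD/g_JPY = 0.06572 × 1.0017282/1.0097967 = 0.06519488.
Annualised premium = (F − S)/S × (1/T) = (0.06519488 − 0.06572)/0.06572 ÷ (38/365) = -7.67%.

-7.67%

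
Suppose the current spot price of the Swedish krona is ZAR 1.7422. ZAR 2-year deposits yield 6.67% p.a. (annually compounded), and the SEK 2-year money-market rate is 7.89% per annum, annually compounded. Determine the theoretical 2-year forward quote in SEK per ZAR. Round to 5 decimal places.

T = 2 years.
Growth of 1 ZAR over T: (1 + 0.0667)^2 = 1.1378489.
SEK accumulates by (1 + 0.0789)^2 = 1.1640252.
Forward (ZAR per SEK) = 1.7422 × 1.1378489 / 1.1640252 = 1.703022.
Quoted the other way: 1/1.703022 = 0.58719 SEK per ZAR.

0.58719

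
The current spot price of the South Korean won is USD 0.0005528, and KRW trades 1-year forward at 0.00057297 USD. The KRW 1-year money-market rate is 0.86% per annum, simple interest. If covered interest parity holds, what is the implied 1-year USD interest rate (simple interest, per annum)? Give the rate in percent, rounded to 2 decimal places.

4.54%

T = 1 year.
CIP gives F = S · g_USD/g_KRW, so g_USD/g_KRW = 0.00057297/0.0005528 = 1.0364870.
KRW growth factor: 1 + 0.0086×1 = 1.008600.
That pins the USD growth at 1.0454008.
r = (1.0454008 − 1)/1 = 0.045401 → 4.54%.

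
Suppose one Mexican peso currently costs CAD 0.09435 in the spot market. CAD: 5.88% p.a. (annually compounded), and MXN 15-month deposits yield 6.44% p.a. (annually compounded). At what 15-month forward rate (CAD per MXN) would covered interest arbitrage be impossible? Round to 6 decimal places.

0.093730

T = 15/12 years.
CAD growth factor: (1 + 0.0588)^(15/12) = 1.0740325.
MXN growth factor: (1 + 0.0644)^(15/12) = 1.0811379.
Forward (CAD per MXN) = 0.09435 × 1.0740325 / 1.0811379 = 0.09372992.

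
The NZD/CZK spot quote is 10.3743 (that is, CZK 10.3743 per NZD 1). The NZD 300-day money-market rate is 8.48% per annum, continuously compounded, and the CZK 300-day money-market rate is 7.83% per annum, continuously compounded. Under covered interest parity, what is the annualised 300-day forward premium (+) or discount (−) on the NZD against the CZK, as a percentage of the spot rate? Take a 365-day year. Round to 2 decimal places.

T = 300/365 years.
F = S · g_CZK/g_NZD = 10.3743 × 1.0664722/1.072185 = 10.3190238.
Annualised premium = (F − S)/S × (1/T) = (10.3190238 − 10.3743)/10.3743 ÷ (300/365) = -0.65%.

-0.65%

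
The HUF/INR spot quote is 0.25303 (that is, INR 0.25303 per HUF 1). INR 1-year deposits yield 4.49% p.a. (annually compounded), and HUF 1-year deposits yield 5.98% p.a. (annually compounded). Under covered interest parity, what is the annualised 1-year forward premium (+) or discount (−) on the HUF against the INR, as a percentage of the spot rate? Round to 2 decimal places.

T = 1 year.
F = S · g_INR/g_HUF = 0.25303 × 1.044900/1.059800 = 0.24947259.
Annualised premium = (F − S)/S × (1/T) = (0.24947259 − 0.25303)/0.25303 ÷ 1 = -1.41%.

-1.41%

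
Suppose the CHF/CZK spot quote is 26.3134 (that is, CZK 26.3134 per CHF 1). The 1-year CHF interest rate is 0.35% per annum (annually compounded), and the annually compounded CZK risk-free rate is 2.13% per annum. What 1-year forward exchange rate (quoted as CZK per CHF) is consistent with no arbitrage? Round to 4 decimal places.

T = 1 year.
CZK accumulates by (1 + 0.0213)^1 = 1.021300.
Growth of 1 CHF over T: (1 + 0.0035)^1 = 1.003500.
CIP: F = S · (grow CZK)/(grow CHF) = 26.3134 × 1.021300/1.003500 = 26.780145 CZK per CHF.

26.7801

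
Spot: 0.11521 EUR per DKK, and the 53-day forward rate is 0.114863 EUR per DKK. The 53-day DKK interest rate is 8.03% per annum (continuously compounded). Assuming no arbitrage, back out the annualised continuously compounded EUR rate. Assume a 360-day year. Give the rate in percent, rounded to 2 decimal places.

T = 53/360 years.
CIP gives F = S · g_EUR/g_DKK, so g_EUR/g_DKK = 0.114863/0.11521 = 0.9969881.
DKK growth factor: e^(0.0803×53/360) = 1.0118921.
Hence g_EUR = 1.0088444.
Take logs: ln 1.0088444 / (53/360) = 0.059811, so 5.98%.

5.98%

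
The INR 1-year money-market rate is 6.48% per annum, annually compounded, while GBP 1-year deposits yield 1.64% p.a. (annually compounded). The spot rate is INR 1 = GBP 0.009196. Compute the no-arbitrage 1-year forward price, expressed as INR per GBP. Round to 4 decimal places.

T = 1 year.
GBP growth factor: (1 + 0.0164)^1 = 1.016400.
INR accumulates by (1 + 0.0648)^1 = 1.064800.
CIP: F = S · (grow GBP)/(grow INR) = 0.009196 × 1.016400/1.064800 = 0.00877800000 GBP per INR.
Invert for INR per GBP: 1 / 0.00877800000 = 113.9212.

113.9212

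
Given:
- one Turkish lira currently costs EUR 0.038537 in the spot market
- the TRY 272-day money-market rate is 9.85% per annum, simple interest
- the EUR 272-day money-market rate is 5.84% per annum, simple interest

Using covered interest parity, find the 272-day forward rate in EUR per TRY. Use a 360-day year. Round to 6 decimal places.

T = 272/360 years.
EUR accumulates by 1 + 0.0584×272/360 = 1.0441244.
Growth of 1 TRY over T: 1 + 0.0985×272/360 = 1.0744222.
So F = 0.038537 × 1.0441244 / 1.0744222 = 0.03745029 (EUR/TRY).

0.037450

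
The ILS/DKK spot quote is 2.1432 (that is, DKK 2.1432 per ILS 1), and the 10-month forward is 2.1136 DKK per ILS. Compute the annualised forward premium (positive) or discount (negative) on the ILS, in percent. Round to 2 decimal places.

-1.66%

T = 10/12 years.
ILS trades forward at -1.38111% vs spot over the period.
Per annum: -0.0138111 / (10/12) = -0.016573 = -1.66%.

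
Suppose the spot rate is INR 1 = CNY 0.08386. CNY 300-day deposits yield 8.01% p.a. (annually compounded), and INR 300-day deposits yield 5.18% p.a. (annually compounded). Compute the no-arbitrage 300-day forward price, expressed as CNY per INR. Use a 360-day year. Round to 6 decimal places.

0.085736

T = 300/360 years.
Growth of 1 CNY over T: (1 + 0.0801)^(300/360) = 1.0663177.
INR growth factor: (1 + 0.0518)^(300/360) = 1.042984.
CIP: F = S · (grow CNY)/(grow INR) = 0.08386 × 1.0663177/1.042984 = 0.08573612 CNY per INR.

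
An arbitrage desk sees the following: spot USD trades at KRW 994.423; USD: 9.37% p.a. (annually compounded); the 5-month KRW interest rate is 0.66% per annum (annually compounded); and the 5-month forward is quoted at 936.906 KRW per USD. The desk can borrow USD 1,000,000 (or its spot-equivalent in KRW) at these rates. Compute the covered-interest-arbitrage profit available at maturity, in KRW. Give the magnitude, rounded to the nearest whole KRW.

KRW 24,621,070

T = 5/12 years.
Route A — deposit USD, sell forward: 1,000,000 × 1.03802446248 × 936.906 = KRW 972,531,347.04.
Route B — convert at spot, deposit KRW: 1,000,000 × 994.423 × 1.00274472461 = KRW 997,152,417.28.
The quoted forward undervalues USD, so borrow USD, convert to KRW at spot, deposit the KRW at 0.66%, and buy USD forward at 936.906 to cover the loan.
Arbitrage profit = |972,531,347.04 − 997,152,417.28| = KRW 24,621,070.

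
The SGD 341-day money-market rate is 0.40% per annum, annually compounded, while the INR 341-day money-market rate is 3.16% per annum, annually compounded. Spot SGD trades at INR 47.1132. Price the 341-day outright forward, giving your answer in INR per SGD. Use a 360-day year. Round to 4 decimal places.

48.3391

T = 341/360 years.
Growth of 1 INR over T: (1 + 0.0316)^(341/360) = 1.02990753.
Growth of 1 SGD over T: (1 + 0.0040)^(341/360) = 1.00378849.
So F = 47.1132 × 1.02990753 / 1.00378849 = 48.339107 (INR/SGD).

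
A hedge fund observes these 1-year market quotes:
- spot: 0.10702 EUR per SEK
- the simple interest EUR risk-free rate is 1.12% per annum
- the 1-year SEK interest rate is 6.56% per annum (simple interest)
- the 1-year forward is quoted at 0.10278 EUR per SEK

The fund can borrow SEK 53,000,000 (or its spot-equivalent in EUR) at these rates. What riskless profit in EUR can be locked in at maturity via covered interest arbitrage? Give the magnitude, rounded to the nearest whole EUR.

EUR 69,098

T = 1 year.
Invest the SEK and cover forward: 53,000,000 × 1.065600 × 0.10278 = EUR 5,804,685.50.
Convert at spot and invest in EUR: 53,000,000 × 0.10702 × 1.011200 = EUR 5,735,587.07.
The quoted forward overvalues SEK, so borrow EUR, buy SEK at spot, deposit the SEK at 6.56%, and sell the proceeds forward at 0.10278.
Profit = 5,804,685.50 − 5,735,587.07 = EUR 69,098.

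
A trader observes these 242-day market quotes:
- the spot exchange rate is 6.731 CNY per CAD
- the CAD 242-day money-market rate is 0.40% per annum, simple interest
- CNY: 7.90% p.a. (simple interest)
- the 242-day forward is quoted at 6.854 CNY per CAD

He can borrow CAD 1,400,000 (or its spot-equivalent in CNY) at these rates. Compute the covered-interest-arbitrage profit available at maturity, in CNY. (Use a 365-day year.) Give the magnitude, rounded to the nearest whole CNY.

CNY 295,932

T = 242/365 years.
Route A — deposit CAD, sell forward: 1,400,000 × 1.002652055 × 6.854 = CNY 9,621,048.06.
Route B — convert at spot, deposit CNY: 1,400,000 × 6.731 × 1.052378082 = CNY 9,916,979.62.
The quoted forward undervalues CAD, so borrow CAD, convert to CNY at spot, deposit the CNY at 7.90%, and buy CAD forward at 6.854 to cover the loan.
Arbitrage profit = |9,621,048.06 − 9,916,979.62| = CNY 295,932.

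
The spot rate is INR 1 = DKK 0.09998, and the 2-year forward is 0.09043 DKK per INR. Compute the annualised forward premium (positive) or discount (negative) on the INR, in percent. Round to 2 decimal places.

T = 2 years.
Period premium: (0.09043 − 0.09998)/0.09998 = -0.0955191.
Per annum: -0.0955191 / 2 = -0.047760 = -4.78%.

-4.78%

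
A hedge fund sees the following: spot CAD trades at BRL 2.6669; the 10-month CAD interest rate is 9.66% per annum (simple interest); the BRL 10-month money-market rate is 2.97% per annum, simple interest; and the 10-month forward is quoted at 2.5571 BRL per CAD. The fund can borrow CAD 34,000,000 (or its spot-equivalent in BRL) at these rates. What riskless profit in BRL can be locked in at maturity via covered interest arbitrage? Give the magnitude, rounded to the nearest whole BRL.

T = 10/12 years.
Invest the CAD and cover forward: 34,000,000 × 1.080500 × 2.5571 = BRL 93,940,182.70.
Convert at spot and invest in BRL: 34,000,000 × 2.6669 × 1.024750 = BRL 92,918,796.35.
The quoted forward overvalues CAD, so borrow BRL, buy CAD at spot, deposit the CAD at 9.66%, and sell the proceeds forward at 2.5571.
Arbitrage profit = |93,940,182.70 − 92,918,796.35| = BRL 1,021,386.

BRL 1,021,386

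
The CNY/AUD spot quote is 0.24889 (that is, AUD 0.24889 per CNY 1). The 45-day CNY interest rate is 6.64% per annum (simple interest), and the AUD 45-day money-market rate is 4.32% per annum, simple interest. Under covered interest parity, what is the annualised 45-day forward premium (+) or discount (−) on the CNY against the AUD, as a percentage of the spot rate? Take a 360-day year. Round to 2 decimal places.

-2.30%

T = 45/360 years.
No-arbitrage forward: 0.24889 × 1.005400 / 1.008300 = 0.24817416 AUD/CNY.
(F − S)/S ÷ T = (0.24817416 − 0.24889)/0.24889/(45/360) = -0.023009 → -2.30%.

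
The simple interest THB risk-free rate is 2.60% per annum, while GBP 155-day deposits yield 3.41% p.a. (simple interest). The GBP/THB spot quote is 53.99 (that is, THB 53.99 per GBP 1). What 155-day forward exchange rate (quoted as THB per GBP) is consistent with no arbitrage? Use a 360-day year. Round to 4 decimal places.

53.8044

T = 155/360 years.
THB growth factor: 1 + 0.0260×155/360 = 1.01119444.
GBP accumulates by 1 + 0.0341×155/360 = 1.01468194.
Forward (THB per GBP) = 53.99 × 1.01119444 / 1.01468194 = 53.804434.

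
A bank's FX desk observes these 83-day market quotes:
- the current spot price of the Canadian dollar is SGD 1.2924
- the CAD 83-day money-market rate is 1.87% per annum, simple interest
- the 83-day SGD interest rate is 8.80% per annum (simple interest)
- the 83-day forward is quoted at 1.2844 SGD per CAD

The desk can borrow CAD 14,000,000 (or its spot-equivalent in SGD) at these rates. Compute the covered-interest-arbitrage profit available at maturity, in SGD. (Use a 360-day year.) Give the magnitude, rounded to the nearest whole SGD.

SGD 401,573

T = 83/360 years.
Keep in CAD, deliver into the forward: 14,000,000·1.0043113889·1.2844 = SGD 18,059,125.67.
Swap to SGD now, deposit: 14,000,000·1.2924·1.0202888889 = SGD 18,460,699.04.
The quoted forward undervalues CAD, so borrow CAD, convert to SGD at spot, deposit the SGD at 8.80%, and buy CAD forward at 1.2844 to cover the loan.
Profit = 18,460,699.04 − 18,059,125.67 = SGD 401,573.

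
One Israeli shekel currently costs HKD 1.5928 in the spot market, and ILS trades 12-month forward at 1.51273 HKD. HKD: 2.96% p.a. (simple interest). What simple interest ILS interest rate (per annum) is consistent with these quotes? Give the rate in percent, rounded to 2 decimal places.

T = 1 year.
CIP gives F = S · g_HKD/g_ILS, so g_HKD/g_ILS = 1.51273/1.5928 = 0.9497300.
HKD growth factor: 1 + 0.0296×1 = 1.029600.
That pins the ILS growth at 1.0840976.
r = (1.0840976 − 1)/1 = 0.084098 → 8.41%.

8.41%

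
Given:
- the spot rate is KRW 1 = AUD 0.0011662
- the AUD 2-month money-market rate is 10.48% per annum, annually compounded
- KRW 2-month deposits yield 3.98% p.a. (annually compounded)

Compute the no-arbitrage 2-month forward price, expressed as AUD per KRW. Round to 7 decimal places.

T = 2/12 years.
AUD accumulates by (1 + 0.1048)^(2/12) = 1.0167494.
KRW accumulates by (1 + 0.0398)^(2/12) = 1.0065259.
So F = 0.0011662 × 1.0167494 / 1.0065259 = 0.001178045 (AUD/KRW).

0.0011780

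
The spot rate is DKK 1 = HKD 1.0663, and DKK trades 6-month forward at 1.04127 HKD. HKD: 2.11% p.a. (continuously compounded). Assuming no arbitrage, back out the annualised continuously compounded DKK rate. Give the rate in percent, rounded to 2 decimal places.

T = 6/12 years.
F/S = 1.04127/1.0663 = 0.9765263 = (growth of HKD) / (growth of DKK).
HKD growth factor: e^(0.0211×6/12) = 1.0106058.
Hence g_DKK = 1.0348987.
r = ln(1.0348987)/(6/12) = 0.068607 → 6.86%.

6.86%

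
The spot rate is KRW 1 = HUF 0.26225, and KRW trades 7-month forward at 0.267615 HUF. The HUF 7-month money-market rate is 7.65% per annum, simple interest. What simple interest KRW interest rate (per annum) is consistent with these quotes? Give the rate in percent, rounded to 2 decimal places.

T = 7/12 years.
By CIP, F/S equals the HUF-to-KRW growth ratio: 0.267615/0.26225 = 1.0204576.
HUF growth factor: 1 + 0.0765×7/12 = 1.044625.
Hence g_KRW = 1.0236829.
(1.0236829 − 1)/T = 0.040599, i.e. 4.06%.

4.06%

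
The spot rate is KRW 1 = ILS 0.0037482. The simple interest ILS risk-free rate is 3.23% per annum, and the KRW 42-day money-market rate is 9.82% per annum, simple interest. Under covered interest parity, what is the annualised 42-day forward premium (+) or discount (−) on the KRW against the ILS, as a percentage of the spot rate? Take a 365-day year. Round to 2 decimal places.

T = 42/365 years.
F = S · g_ILS/g_KRW = 0.0037482 × 1.0037167/1.0112997 = 0.0037200950.
(F − S)/S ÷ T = (0.0037200950 − 0.0037482)/0.0037482/(42/365) = -0.065164 → -6.52%.

-6.52%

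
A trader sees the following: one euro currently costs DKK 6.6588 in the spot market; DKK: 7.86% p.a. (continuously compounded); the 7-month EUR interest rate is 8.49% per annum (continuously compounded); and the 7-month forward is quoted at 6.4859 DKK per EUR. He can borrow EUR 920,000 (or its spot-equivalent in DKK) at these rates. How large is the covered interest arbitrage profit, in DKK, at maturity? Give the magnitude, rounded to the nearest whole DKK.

DKK 143,531

T = 7/12 years.
Route A — deposit EUR, sell forward: 920,000 × 1.050771861 × 6.4859 = DKK 6,269,985.12.
Route B — convert at spot, deposit DKK: 920,000 × 6.6588 × 1.046917362 = DKK 6,413,516.26.
The quoted forward undervalues EUR, so borrow EUR, convert to DKK at spot, deposit the DKK at 7.86%, and buy EUR forward at 6.4859 to cover the loan.
Arbitrage profit = |6,269,985.12 − 6,413,516.26| = DKK 143,531.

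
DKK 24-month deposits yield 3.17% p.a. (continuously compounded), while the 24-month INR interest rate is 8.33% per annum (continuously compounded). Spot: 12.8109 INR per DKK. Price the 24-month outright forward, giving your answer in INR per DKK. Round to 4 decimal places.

14.2036

T = 2 years.
INR accumulates by e^(0.0833×2) = 1.18128166.
DKK growth factor: e^(0.0317×2) = 1.06545294.
So F = 12.8109 × 1.18128166 / 1.06545294 = 14.203613 (INR/DKK).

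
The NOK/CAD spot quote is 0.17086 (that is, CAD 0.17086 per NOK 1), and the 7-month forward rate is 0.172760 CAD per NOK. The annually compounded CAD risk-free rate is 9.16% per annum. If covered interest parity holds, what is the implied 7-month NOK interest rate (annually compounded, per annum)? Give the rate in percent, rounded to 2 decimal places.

T = 7/12 years.
CIP gives F = S · g_CAD/g_NOK, so g_CAD/g_NOK = 0.17276/0.17086 = 1.0111202.
CAD growth factor: (1 + 0.0916)^(7/12) = 1.0524555.
So the NOK growth factor = 1.0408807.
r = 1.0408807^(12/7) − 1 = 0.071100 → 7.11%.

7.11%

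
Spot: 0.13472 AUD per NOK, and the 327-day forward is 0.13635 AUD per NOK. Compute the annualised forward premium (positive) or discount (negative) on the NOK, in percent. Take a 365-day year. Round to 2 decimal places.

T = 327/365 years.
(F − S)/S = (0.13635 − 0.13472)/0.13472 = 0.0120992.
×(1/T) gives 1.35% p.a.

+1.35%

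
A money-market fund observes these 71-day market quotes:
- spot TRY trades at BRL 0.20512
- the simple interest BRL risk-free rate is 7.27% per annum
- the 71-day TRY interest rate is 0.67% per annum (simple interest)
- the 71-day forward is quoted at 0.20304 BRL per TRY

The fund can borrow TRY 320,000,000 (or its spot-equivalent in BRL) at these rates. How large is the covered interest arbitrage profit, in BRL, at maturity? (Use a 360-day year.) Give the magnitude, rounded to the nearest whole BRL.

BRL 1,520,873

T = 71/360 years.
Keep in TRY, deliver into the forward: 320,000,000·1.0013213889·0.20304 = BRL 65,058,654.34.
Swap to BRL now, deposit: 320,000,000·0.20512·1.0143380556 = BRL 66,579,527.03.
The quoted forward undervalues TRY, so borrow TRY, convert to BRL at spot, deposit the BRL at 7.27%, and buy TRY forward at 0.20304 to cover the loan.
Arbitrage profit = |65,058,654.34 − 66,579,527.03| = BRL 1,520,873.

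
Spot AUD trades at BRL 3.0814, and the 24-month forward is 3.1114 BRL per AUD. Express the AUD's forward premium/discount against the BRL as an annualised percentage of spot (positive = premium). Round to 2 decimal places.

+0.49%

T = 2 years.
(F − S)/S = (3.1114 − 3.0814)/3.0814 = 0.0097358.
×(1/T) gives 0.49% p.a.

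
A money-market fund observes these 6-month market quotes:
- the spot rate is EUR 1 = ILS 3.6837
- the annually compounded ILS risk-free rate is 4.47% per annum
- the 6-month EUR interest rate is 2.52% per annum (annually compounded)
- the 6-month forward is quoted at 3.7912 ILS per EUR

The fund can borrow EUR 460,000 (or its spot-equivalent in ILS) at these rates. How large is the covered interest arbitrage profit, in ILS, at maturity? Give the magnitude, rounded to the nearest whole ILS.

ILS 33,829

T = 6/12 years.
Route A — deposit EUR, sell forward: 460,000 × 1.012521605 × 3.7912 = ILS 1,765,789.08.
Route B — convert at spot, deposit ILS: 460,000 × 3.6837 × 1.02210567 = ILS 1,731,960.10.
The quoted forward overvalues EUR, so borrow ILS, buy EUR at spot, deposit the EUR at 2.52%, and sell the proceeds forward at 3.7912.
The gap between the two covered legs is ILS 33,829.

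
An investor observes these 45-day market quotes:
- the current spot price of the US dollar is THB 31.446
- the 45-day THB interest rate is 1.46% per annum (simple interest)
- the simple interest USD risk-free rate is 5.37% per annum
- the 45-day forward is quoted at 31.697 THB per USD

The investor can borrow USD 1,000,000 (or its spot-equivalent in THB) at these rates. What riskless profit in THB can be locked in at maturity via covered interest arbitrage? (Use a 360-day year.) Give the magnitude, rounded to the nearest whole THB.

THB 406,377

T = 45/360 years.
Route A — deposit USD, sell forward: 1,000,000 × 1.0067125 × 31.697 = THB 31,909,766.11.
Route B — convert at spot, deposit THB: 1,000,000 × 31.446 × 1.001825 = THB 31,503,388.95.
The quoted forward overvalues USD, so borrow THB, buy USD at spot, deposit the USD at 5.37%, and sell the proceeds forward at 31.697.
Arbitrage profit = |31,909,766.11 − 31,503,388.95| = THB 406,377.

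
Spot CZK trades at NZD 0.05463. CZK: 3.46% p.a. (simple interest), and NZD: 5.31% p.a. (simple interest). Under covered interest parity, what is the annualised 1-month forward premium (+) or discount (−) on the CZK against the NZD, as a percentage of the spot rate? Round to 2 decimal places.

T = 1/12 years.
F = S · g_NZD/g_CZK = 0.05463 × 1.004425/1.0028833 = 0.05471398.
Annualised premium = (F − S)/S × (1/T) = (0.05471398 − 0.05463)/0.05463 ÷ (1/12) = 1.84%.

+1.84%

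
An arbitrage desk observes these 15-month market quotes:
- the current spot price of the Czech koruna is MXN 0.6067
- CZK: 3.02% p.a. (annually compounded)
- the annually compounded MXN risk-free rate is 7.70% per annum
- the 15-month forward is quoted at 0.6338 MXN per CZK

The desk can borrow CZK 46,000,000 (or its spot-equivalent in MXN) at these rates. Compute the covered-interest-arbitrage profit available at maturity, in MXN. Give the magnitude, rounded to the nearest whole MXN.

MXN 360,219

T = 15/12 years.
Invest the CZK and cover forward: 46,000,000 × 1.0378914443 × 0.6338 = MXN 30,259,517.48.
Convert at spot and invest in MXN: 46,000,000 × 0.6067 × 1.0971591494 = MXN 30,619,736.97.
The quoted forward undervalues CZK, so borrow CZK, convert to MXN at spot, deposit the MXN at 7.70%, and buy CZK forward at 0.6338 to cover the loan.
Arbitrage profit = |30,259,517.48 − 30,619,736.97| = MXN 360,219.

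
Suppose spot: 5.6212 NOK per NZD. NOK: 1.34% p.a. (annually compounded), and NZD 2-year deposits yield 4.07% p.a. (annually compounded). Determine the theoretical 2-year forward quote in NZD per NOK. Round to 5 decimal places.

T = 2 years.
NOK growth factor: (1 + 0.0134)^2 = 1.0269796.
NZD growth factor: (1 + 0.0407)^2 = 1.0830565.
So F = 5.6212 × 1.0269796 / 1.0830565 = 5.330154 (NOK/NZD).
Quoted the other way: 1/5.330154 = 0.18761 NZD per NOK.

0.18761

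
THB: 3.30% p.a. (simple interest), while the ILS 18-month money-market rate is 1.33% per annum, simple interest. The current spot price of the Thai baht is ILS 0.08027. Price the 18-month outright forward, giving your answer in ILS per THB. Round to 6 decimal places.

T = 18/12 years.
Growth of 1 ILS over T: 1 + 0.0133×18/12 = 1.019950.
Growth of 1 THB over T: 1 + 0.0330×18/12 = 1.049500.
So F = 0.08027 × 1.019950 / 1.049500 = 0.07800990 (ILS/THB).

0.078010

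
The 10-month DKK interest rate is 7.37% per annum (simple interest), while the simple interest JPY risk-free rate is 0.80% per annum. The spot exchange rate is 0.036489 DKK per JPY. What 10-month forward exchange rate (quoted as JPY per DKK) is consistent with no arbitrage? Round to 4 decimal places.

T = 10/12 years.
DKK accumulates by 1 + 0.0737×10/12 = 1.06141667.
Growth of 1 JPY over T: 1 + 0.0080×10/12 = 1.00666667.
Forward (DKK per JPY) = 0.036489 × 1.06141667 / 1.00666667 = 0.038473542.
Invert for JPY per DKK: 1 / 0.038473542 = 25.9919.

25.9919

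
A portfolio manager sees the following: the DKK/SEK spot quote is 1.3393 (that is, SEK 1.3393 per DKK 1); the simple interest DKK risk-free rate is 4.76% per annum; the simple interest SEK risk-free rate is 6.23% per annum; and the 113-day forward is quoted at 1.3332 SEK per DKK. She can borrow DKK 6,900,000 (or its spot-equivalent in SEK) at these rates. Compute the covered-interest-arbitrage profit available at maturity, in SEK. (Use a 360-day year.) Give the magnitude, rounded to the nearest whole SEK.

SEK 85,359

T = 113/360 years.
Invest the DKK and cover forward: 6,900,000 × 1.014941111 × 1.3332 = SEK 9,336,524.48.
Convert at spot and invest in SEK: 6,900,000 × 1.3393 × 1.019555278 = SEK 9,421,883.65.
The quoted forward undervalues DKK, so borrow DKK, convert to SEK at spot, deposit the SEK at 6.23%, and buy DKK forward at 1.3332 to cover the loan.
Arbitrage profit = |9,336,524.48 − 9,421,883.65| = SEK 85,359.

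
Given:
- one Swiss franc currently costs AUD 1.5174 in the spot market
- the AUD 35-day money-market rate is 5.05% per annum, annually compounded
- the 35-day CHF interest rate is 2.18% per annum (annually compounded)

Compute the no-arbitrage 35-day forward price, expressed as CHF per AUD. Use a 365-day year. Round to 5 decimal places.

T = 35/365 years.
Growth of 1 AUD over T: (1 + 0.0505)^(35/365) = 1.0047353.
CHF accumulates by (1 + 0.0218)^(35/365) = 1.0020701.
Forward (AUD per CHF) = 1.5174 × 1.0047353 / 1.0020701 = 1.521436.
Quoted the other way: 1/1.521436 = 0.65727 CHF per AUD.

0.65727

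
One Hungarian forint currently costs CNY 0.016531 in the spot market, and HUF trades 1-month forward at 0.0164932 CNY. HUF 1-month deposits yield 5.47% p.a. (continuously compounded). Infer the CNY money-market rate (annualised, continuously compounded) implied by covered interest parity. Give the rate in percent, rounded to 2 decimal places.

2.72%

T = 1/12 years.
F/S = 0.0164932/0.016531 = 0.9977134 = (growth of CNY) / (growth of HUF).
HUF growth factor: e^(0.0547×1/12) = 1.0045687.
That pins the CNY growth at 1.0022717.
Take logs: ln 1.0022717 / (1/12) = 0.027229, so 2.72%.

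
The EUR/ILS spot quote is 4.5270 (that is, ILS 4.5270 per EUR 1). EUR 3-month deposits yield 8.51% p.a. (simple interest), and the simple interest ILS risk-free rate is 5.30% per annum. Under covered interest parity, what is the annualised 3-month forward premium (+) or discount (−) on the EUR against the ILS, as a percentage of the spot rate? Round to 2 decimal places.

-3.14%

T = 3/12 years.
No-arbitrage forward: 4.527 × 1.013250 / 1.021275 = 4.4914276 ILS/EUR.
(F − S)/S ÷ T = (4.4914276 − 4.527)/4.527/(3/12) = -0.031431 → -3.14%.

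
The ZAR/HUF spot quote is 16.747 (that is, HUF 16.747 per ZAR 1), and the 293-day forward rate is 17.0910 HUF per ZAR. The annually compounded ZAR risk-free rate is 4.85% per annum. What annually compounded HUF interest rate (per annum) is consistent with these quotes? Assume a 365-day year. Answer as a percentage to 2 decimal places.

T = 293/365 years.
CIP gives F = S · g_HUF/g_ZAR, so g_HUF/g_ZAR = 17.091/16.747 = 1.0205410.
ZAR growth factor: (1 + 0.0485)^(293/365) = 1.0387502.
That pins the HUF growth at 1.0600872.
r = 1.0600872^(365/293) − 1 = 0.075397 → 7.54%.

7.54%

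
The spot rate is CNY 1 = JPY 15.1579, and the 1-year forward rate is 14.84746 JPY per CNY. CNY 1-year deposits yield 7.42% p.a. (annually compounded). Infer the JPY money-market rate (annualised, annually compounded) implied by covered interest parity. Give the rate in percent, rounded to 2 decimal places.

T = 1 year.
F/S = 14.84746/15.1579 = 0.9795196 = (growth of JPY) / (growth of CNY).
The CNY side grows by (1 + 0.0742)^1 = 1.074200.
So the JPY growth factor = 1.052200.
Annualise: 1.052200^(1/1) − 1 = 0.052200 = 5.22%.

5.22%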